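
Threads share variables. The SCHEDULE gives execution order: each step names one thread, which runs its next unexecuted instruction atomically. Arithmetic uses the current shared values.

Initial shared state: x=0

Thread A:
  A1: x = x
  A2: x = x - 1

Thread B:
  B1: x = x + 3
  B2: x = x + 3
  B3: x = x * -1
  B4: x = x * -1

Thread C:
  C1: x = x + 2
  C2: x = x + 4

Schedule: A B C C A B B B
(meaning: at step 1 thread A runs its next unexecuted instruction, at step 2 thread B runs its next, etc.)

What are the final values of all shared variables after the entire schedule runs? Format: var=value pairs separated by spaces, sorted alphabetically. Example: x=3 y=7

Answer: x=11

Derivation:
Step 1: thread A executes A1 (x = x). Shared: x=0. PCs: A@1 B@0 C@0
Step 2: thread B executes B1 (x = x + 3). Shared: x=3. PCs: A@1 B@1 C@0
Step 3: thread C executes C1 (x = x + 2). Shared: x=5. PCs: A@1 B@1 C@1
Step 4: thread C executes C2 (x = x + 4). Shared: x=9. PCs: A@1 B@1 C@2
Step 5: thread A executes A2 (x = x - 1). Shared: x=8. PCs: A@2 B@1 C@2
Step 6: thread B executes B2 (x = x + 3). Shared: x=11. PCs: A@2 B@2 C@2
Step 7: thread B executes B3 (x = x * -1). Shared: x=-11. PCs: A@2 B@3 C@2
Step 8: thread B executes B4 (x = x * -1). Shared: x=11. PCs: A@2 B@4 C@2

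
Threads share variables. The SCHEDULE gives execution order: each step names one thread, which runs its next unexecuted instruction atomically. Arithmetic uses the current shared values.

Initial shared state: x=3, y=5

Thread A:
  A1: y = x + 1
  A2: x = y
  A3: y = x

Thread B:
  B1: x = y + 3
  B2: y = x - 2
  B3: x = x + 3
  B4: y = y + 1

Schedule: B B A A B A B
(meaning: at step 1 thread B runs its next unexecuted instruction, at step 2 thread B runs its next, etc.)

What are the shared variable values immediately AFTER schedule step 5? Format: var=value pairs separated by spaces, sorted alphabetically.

Step 1: thread B executes B1 (x = y + 3). Shared: x=8 y=5. PCs: A@0 B@1
Step 2: thread B executes B2 (y = x - 2). Shared: x=8 y=6. PCs: A@0 B@2
Step 3: thread A executes A1 (y = x + 1). Shared: x=8 y=9. PCs: A@1 B@2
Step 4: thread A executes A2 (x = y). Shared: x=9 y=9. PCs: A@2 B@2
Step 5: thread B executes B3 (x = x + 3). Shared: x=12 y=9. PCs: A@2 B@3

Answer: x=12 y=9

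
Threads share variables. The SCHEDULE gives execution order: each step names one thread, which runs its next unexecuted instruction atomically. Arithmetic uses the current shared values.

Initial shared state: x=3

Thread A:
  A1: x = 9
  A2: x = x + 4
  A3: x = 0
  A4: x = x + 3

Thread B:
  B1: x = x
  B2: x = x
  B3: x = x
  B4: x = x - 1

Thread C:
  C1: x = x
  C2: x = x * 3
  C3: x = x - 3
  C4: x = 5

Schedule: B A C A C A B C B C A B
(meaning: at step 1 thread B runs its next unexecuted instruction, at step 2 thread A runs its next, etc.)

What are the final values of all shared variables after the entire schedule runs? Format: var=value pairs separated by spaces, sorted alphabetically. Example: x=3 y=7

Answer: x=7

Derivation:
Step 1: thread B executes B1 (x = x). Shared: x=3. PCs: A@0 B@1 C@0
Step 2: thread A executes A1 (x = 9). Shared: x=9. PCs: A@1 B@1 C@0
Step 3: thread C executes C1 (x = x). Shared: x=9. PCs: A@1 B@1 C@1
Step 4: thread A executes A2 (x = x + 4). Shared: x=13. PCs: A@2 B@1 C@1
Step 5: thread C executes C2 (x = x * 3). Shared: x=39. PCs: A@2 B@1 C@2
Step 6: thread A executes A3 (x = 0). Shared: x=0. PCs: A@3 B@1 C@2
Step 7: thread B executes B2 (x = x). Shared: x=0. PCs: A@3 B@2 C@2
Step 8: thread C executes C3 (x = x - 3). Shared: x=-3. PCs: A@3 B@2 C@3
Step 9: thread B executes B3 (x = x). Shared: x=-3. PCs: A@3 B@3 C@3
Step 10: thread C executes C4 (x = 5). Shared: x=5. PCs: A@3 B@3 C@4
Step 11: thread A executes A4 (x = x + 3). Shared: x=8. PCs: A@4 B@3 C@4
Step 12: thread B executes B4 (x = x - 1). Shared: x=7. PCs: A@4 B@4 C@4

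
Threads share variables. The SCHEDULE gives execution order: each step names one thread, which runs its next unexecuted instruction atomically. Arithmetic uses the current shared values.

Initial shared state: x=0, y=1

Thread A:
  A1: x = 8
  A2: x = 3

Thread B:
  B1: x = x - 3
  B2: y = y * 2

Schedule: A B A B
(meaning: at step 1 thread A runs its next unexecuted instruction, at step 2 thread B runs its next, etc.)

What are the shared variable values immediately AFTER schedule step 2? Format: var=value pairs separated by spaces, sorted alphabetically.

Step 1: thread A executes A1 (x = 8). Shared: x=8 y=1. PCs: A@1 B@0
Step 2: thread B executes B1 (x = x - 3). Shared: x=5 y=1. PCs: A@1 B@1

Answer: x=5 y=1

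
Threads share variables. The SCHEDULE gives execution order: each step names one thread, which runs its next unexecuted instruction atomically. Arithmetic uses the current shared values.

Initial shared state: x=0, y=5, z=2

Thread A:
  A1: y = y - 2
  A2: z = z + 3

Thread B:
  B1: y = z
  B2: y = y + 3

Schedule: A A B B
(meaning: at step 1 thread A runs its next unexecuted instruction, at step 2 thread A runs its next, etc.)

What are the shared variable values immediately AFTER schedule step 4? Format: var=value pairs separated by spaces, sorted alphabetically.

Answer: x=0 y=8 z=5

Derivation:
Step 1: thread A executes A1 (y = y - 2). Shared: x=0 y=3 z=2. PCs: A@1 B@0
Step 2: thread A executes A2 (z = z + 3). Shared: x=0 y=3 z=5. PCs: A@2 B@0
Step 3: thread B executes B1 (y = z). Shared: x=0 y=5 z=5. PCs: A@2 B@1
Step 4: thread B executes B2 (y = y + 3). Shared: x=0 y=8 z=5. PCs: A@2 B@2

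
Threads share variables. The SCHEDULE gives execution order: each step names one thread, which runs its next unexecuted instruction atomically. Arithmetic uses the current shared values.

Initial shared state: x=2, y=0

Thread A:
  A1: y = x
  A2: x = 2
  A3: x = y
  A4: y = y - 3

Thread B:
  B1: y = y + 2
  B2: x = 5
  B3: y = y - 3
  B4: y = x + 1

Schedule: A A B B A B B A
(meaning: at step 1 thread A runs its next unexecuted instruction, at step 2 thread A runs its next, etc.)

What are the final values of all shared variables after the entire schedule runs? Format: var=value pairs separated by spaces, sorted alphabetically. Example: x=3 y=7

Answer: x=4 y=2

Derivation:
Step 1: thread A executes A1 (y = x). Shared: x=2 y=2. PCs: A@1 B@0
Step 2: thread A executes A2 (x = 2). Shared: x=2 y=2. PCs: A@2 B@0
Step 3: thread B executes B1 (y = y + 2). Shared: x=2 y=4. PCs: A@2 B@1
Step 4: thread B executes B2 (x = 5). Shared: x=5 y=4. PCs: A@2 B@2
Step 5: thread A executes A3 (x = y). Shared: x=4 y=4. PCs: A@3 B@2
Step 6: thread B executes B3 (y = y - 3). Shared: x=4 y=1. PCs: A@3 B@3
Step 7: thread B executes B4 (y = x + 1). Shared: x=4 y=5. PCs: A@3 B@4
Step 8: thread A executes A4 (y = y - 3). Shared: x=4 y=2. PCs: A@4 B@4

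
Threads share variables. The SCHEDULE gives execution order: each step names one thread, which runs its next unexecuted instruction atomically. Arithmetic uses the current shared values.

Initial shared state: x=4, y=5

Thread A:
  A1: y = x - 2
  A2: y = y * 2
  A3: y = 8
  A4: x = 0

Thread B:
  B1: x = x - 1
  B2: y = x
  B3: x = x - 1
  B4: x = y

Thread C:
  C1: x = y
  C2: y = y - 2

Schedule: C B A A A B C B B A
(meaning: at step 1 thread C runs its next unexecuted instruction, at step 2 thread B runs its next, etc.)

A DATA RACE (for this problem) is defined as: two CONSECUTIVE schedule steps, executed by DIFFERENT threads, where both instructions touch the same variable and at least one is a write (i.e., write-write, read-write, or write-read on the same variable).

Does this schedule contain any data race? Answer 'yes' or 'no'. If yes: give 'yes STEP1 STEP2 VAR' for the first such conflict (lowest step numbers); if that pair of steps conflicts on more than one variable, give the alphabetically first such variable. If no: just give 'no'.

Answer: yes 1 2 x

Derivation:
Steps 1,2: C(x = y) vs B(x = x - 1). RACE on x (W-W).
Steps 2,3: B(x = x - 1) vs A(y = x - 2). RACE on x (W-R).
Steps 3,4: same thread (A). No race.
Steps 4,5: same thread (A). No race.
Steps 5,6: A(y = 8) vs B(y = x). RACE on y (W-W).
Steps 6,7: B(y = x) vs C(y = y - 2). RACE on y (W-W).
Steps 7,8: C(r=y,w=y) vs B(r=x,w=x). No conflict.
Steps 8,9: same thread (B). No race.
Steps 9,10: B(x = y) vs A(x = 0). RACE on x (W-W).
First conflict at steps 1,2.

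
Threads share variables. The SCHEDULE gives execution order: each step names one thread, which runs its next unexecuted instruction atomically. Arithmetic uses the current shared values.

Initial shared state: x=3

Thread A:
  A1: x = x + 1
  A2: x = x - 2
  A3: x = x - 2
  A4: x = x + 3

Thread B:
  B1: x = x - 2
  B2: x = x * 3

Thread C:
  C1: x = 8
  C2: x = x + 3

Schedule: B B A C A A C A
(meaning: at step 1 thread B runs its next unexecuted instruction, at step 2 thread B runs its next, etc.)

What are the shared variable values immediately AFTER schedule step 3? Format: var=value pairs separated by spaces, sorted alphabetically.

Answer: x=4

Derivation:
Step 1: thread B executes B1 (x = x - 2). Shared: x=1. PCs: A@0 B@1 C@0
Step 2: thread B executes B2 (x = x * 3). Shared: x=3. PCs: A@0 B@2 C@0
Step 3: thread A executes A1 (x = x + 1). Shared: x=4. PCs: A@1 B@2 C@0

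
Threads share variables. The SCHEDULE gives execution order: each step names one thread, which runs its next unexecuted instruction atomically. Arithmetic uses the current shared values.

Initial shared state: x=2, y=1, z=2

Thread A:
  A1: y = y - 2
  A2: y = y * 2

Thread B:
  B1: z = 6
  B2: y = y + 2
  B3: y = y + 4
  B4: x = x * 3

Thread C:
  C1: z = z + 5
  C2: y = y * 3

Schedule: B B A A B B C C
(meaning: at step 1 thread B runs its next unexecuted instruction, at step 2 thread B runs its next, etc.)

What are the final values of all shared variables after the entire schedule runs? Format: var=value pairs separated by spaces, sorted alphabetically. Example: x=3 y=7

Answer: x=6 y=18 z=11

Derivation:
Step 1: thread B executes B1 (z = 6). Shared: x=2 y=1 z=6. PCs: A@0 B@1 C@0
Step 2: thread B executes B2 (y = y + 2). Shared: x=2 y=3 z=6. PCs: A@0 B@2 C@0
Step 3: thread A executes A1 (y = y - 2). Shared: x=2 y=1 z=6. PCs: A@1 B@2 C@0
Step 4: thread A executes A2 (y = y * 2). Shared: x=2 y=2 z=6. PCs: A@2 B@2 C@0
Step 5: thread B executes B3 (y = y + 4). Shared: x=2 y=6 z=6. PCs: A@2 B@3 C@0
Step 6: thread B executes B4 (x = x * 3). Shared: x=6 y=6 z=6. PCs: A@2 B@4 C@0
Step 7: thread C executes C1 (z = z + 5). Shared: x=6 y=6 z=11. PCs: A@2 B@4 C@1
Step 8: thread C executes C2 (y = y * 3). Shared: x=6 y=18 z=11. PCs: A@2 B@4 C@2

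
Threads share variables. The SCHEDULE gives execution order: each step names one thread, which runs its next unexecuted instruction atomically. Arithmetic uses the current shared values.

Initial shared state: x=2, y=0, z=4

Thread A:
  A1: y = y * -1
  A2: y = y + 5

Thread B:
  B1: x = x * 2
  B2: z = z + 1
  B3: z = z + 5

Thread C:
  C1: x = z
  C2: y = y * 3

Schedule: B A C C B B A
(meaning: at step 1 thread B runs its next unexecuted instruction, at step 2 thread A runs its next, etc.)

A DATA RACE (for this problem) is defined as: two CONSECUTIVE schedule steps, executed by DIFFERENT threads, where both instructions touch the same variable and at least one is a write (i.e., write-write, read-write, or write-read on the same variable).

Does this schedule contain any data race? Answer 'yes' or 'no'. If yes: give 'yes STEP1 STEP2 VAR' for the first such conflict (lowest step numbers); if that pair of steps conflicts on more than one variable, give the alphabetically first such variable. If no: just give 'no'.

Steps 1,2: B(r=x,w=x) vs A(r=y,w=y). No conflict.
Steps 2,3: A(r=y,w=y) vs C(r=z,w=x). No conflict.
Steps 3,4: same thread (C). No race.
Steps 4,5: C(r=y,w=y) vs B(r=z,w=z). No conflict.
Steps 5,6: same thread (B). No race.
Steps 6,7: B(r=z,w=z) vs A(r=y,w=y). No conflict.

Answer: no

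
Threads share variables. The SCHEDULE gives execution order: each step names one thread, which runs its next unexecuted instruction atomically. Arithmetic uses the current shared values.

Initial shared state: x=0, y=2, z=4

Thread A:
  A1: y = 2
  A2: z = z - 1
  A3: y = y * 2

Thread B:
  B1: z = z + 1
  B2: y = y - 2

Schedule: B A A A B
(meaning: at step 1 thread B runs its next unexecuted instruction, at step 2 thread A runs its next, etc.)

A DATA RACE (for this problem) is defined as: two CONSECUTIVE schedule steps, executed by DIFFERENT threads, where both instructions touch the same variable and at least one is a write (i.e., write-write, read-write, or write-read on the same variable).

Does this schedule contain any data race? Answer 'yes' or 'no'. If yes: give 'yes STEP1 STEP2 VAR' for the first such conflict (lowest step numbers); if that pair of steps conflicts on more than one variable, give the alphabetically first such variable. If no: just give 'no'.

Answer: yes 4 5 y

Derivation:
Steps 1,2: B(r=z,w=z) vs A(r=-,w=y). No conflict.
Steps 2,3: same thread (A). No race.
Steps 3,4: same thread (A). No race.
Steps 4,5: A(y = y * 2) vs B(y = y - 2). RACE on y (W-W).
First conflict at steps 4,5.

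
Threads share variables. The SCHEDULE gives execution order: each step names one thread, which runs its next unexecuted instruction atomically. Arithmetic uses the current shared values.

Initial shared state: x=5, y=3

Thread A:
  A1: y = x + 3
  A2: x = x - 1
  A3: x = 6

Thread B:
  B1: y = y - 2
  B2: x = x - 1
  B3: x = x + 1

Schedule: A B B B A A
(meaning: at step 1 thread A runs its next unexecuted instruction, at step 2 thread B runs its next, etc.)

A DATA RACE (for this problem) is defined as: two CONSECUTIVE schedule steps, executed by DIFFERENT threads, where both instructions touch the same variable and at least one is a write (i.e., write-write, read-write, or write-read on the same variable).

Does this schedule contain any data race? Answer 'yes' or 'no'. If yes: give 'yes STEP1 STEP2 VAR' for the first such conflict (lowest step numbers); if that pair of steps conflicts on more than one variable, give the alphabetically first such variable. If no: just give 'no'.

Steps 1,2: A(y = x + 3) vs B(y = y - 2). RACE on y (W-W).
Steps 2,3: same thread (B). No race.
Steps 3,4: same thread (B). No race.
Steps 4,5: B(x = x + 1) vs A(x = x - 1). RACE on x (W-W).
Steps 5,6: same thread (A). No race.
First conflict at steps 1,2.

Answer: yes 1 2 y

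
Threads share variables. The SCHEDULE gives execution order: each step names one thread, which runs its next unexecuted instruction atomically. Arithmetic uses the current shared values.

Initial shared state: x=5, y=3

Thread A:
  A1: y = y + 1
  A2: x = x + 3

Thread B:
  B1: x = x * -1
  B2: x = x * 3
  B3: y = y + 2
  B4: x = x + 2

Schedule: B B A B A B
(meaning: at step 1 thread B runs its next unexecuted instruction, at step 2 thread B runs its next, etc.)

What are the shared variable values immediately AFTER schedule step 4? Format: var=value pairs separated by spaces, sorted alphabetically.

Answer: x=-15 y=6

Derivation:
Step 1: thread B executes B1 (x = x * -1). Shared: x=-5 y=3. PCs: A@0 B@1
Step 2: thread B executes B2 (x = x * 3). Shared: x=-15 y=3. PCs: A@0 B@2
Step 3: thread A executes A1 (y = y + 1). Shared: x=-15 y=4. PCs: A@1 B@2
Step 4: thread B executes B3 (y = y + 2). Shared: x=-15 y=6. PCs: A@1 B@3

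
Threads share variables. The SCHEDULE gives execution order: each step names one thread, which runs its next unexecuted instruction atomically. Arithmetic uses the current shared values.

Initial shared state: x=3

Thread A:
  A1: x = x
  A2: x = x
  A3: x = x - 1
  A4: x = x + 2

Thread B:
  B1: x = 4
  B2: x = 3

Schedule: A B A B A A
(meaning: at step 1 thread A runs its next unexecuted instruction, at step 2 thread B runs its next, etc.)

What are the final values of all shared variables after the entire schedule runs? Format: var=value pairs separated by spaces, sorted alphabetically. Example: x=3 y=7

Step 1: thread A executes A1 (x = x). Shared: x=3. PCs: A@1 B@0
Step 2: thread B executes B1 (x = 4). Shared: x=4. PCs: A@1 B@1
Step 3: thread A executes A2 (x = x). Shared: x=4. PCs: A@2 B@1
Step 4: thread B executes B2 (x = 3). Shared: x=3. PCs: A@2 B@2
Step 5: thread A executes A3 (x = x - 1). Shared: x=2. PCs: A@3 B@2
Step 6: thread A executes A4 (x = x + 2). Shared: x=4. PCs: A@4 B@2

Answer: x=4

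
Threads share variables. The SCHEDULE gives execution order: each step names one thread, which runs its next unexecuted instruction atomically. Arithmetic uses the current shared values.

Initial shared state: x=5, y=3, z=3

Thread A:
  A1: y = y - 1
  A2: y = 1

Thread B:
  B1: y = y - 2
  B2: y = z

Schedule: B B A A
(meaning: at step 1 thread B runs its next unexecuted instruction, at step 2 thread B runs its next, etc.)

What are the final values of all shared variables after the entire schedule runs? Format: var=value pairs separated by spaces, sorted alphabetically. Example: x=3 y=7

Step 1: thread B executes B1 (y = y - 2). Shared: x=5 y=1 z=3. PCs: A@0 B@1
Step 2: thread B executes B2 (y = z). Shared: x=5 y=3 z=3. PCs: A@0 B@2
Step 3: thread A executes A1 (y = y - 1). Shared: x=5 y=2 z=3. PCs: A@1 B@2
Step 4: thread A executes A2 (y = 1). Shared: x=5 y=1 z=3. PCs: A@2 B@2

Answer: x=5 y=1 z=3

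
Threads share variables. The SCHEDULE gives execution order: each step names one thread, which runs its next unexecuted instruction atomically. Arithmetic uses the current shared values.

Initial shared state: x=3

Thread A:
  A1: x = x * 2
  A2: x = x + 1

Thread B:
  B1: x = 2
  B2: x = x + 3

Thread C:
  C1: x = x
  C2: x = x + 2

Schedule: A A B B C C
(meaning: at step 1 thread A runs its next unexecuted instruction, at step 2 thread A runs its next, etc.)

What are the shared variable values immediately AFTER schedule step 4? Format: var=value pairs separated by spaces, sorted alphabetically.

Answer: x=5

Derivation:
Step 1: thread A executes A1 (x = x * 2). Shared: x=6. PCs: A@1 B@0 C@0
Step 2: thread A executes A2 (x = x + 1). Shared: x=7. PCs: A@2 B@0 C@0
Step 3: thread B executes B1 (x = 2). Shared: x=2. PCs: A@2 B@1 C@0
Step 4: thread B executes B2 (x = x + 3). Shared: x=5. PCs: A@2 B@2 C@0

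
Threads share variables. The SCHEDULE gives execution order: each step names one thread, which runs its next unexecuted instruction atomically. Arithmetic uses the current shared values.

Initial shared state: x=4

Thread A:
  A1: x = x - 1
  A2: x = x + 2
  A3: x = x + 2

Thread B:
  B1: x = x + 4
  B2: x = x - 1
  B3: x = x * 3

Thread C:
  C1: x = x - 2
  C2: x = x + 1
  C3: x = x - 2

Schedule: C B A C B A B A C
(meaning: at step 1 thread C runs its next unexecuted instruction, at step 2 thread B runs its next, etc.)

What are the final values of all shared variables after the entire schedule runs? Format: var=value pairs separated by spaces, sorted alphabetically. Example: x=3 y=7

Step 1: thread C executes C1 (x = x - 2). Shared: x=2. PCs: A@0 B@0 C@1
Step 2: thread B executes B1 (x = x + 4). Shared: x=6. PCs: A@0 B@1 C@1
Step 3: thread A executes A1 (x = x - 1). Shared: x=5. PCs: A@1 B@1 C@1
Step 4: thread C executes C2 (x = x + 1). Shared: x=6. PCs: A@1 B@1 C@2
Step 5: thread B executes B2 (x = x - 1). Shared: x=5. PCs: A@1 B@2 C@2
Step 6: thread A executes A2 (x = x + 2). Shared: x=7. PCs: A@2 B@2 C@2
Step 7: thread B executes B3 (x = x * 3). Shared: x=21. PCs: A@2 B@3 C@2
Step 8: thread A executes A3 (x = x + 2). Shared: x=23. PCs: A@3 B@3 C@2
Step 9: thread C executes C3 (x = x - 2). Shared: x=21. PCs: A@3 B@3 C@3

Answer: x=21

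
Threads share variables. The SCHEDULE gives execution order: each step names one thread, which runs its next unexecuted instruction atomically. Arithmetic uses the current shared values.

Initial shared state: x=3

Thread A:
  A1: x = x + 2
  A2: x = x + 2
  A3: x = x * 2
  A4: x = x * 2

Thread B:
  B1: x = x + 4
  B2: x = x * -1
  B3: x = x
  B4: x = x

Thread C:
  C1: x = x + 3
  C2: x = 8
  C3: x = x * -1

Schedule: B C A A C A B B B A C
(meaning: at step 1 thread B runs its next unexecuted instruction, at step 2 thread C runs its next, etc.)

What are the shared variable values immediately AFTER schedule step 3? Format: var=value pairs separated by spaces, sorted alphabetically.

Answer: x=12

Derivation:
Step 1: thread B executes B1 (x = x + 4). Shared: x=7. PCs: A@0 B@1 C@0
Step 2: thread C executes C1 (x = x + 3). Shared: x=10. PCs: A@0 B@1 C@1
Step 3: thread A executes A1 (x = x + 2). Shared: x=12. PCs: A@1 B@1 C@1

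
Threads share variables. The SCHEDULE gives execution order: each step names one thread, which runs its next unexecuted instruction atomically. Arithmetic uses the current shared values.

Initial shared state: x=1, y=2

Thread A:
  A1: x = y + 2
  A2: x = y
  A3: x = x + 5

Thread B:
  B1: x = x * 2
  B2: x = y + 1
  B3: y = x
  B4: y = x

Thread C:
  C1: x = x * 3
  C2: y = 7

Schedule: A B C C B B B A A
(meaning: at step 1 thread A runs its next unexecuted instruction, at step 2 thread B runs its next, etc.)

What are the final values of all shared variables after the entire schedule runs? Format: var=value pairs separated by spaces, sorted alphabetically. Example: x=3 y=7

Answer: x=13 y=8

Derivation:
Step 1: thread A executes A1 (x = y + 2). Shared: x=4 y=2. PCs: A@1 B@0 C@0
Step 2: thread B executes B1 (x = x * 2). Shared: x=8 y=2. PCs: A@1 B@1 C@0
Step 3: thread C executes C1 (x = x * 3). Shared: x=24 y=2. PCs: A@1 B@1 C@1
Step 4: thread C executes C2 (y = 7). Shared: x=24 y=7. PCs: A@1 B@1 C@2
Step 5: thread B executes B2 (x = y + 1). Shared: x=8 y=7. PCs: A@1 B@2 C@2
Step 6: thread B executes B3 (y = x). Shared: x=8 y=8. PCs: A@1 B@3 C@2
Step 7: thread B executes B4 (y = x). Shared: x=8 y=8. PCs: A@1 B@4 C@2
Step 8: thread A executes A2 (x = y). Shared: x=8 y=8. PCs: A@2 B@4 C@2
Step 9: thread A executes A3 (x = x + 5). Shared: x=13 y=8. PCs: A@3 B@4 C@2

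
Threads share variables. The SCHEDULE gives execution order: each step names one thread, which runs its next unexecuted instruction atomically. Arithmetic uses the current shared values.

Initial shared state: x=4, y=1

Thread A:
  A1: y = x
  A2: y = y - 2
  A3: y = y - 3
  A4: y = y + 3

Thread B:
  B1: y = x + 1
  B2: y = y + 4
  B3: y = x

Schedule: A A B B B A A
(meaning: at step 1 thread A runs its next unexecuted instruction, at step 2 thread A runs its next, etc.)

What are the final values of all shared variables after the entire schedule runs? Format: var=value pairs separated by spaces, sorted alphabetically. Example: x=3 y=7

Answer: x=4 y=4

Derivation:
Step 1: thread A executes A1 (y = x). Shared: x=4 y=4. PCs: A@1 B@0
Step 2: thread A executes A2 (y = y - 2). Shared: x=4 y=2. PCs: A@2 B@0
Step 3: thread B executes B1 (y = x + 1). Shared: x=4 y=5. PCs: A@2 B@1
Step 4: thread B executes B2 (y = y + 4). Shared: x=4 y=9. PCs: A@2 B@2
Step 5: thread B executes B3 (y = x). Shared: x=4 y=4. PCs: A@2 B@3
Step 6: thread A executes A3 (y = y - 3). Shared: x=4 y=1. PCs: A@3 B@3
Step 7: thread A executes A4 (y = y + 3). Shared: x=4 y=4. PCs: A@4 B@3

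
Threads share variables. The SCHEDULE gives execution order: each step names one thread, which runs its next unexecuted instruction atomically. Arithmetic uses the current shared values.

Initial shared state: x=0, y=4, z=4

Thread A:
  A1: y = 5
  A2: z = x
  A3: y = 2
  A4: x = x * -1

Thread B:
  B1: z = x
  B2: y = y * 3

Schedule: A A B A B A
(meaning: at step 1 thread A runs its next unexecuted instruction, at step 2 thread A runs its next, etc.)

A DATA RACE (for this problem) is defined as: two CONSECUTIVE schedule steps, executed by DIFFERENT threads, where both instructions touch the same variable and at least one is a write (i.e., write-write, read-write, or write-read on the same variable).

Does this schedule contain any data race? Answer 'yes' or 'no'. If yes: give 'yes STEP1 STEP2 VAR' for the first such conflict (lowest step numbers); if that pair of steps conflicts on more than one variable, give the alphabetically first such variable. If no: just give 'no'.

Steps 1,2: same thread (A). No race.
Steps 2,3: A(z = x) vs B(z = x). RACE on z (W-W).
Steps 3,4: B(r=x,w=z) vs A(r=-,w=y). No conflict.
Steps 4,5: A(y = 2) vs B(y = y * 3). RACE on y (W-W).
Steps 5,6: B(r=y,w=y) vs A(r=x,w=x). No conflict.
First conflict at steps 2,3.

Answer: yes 2 3 z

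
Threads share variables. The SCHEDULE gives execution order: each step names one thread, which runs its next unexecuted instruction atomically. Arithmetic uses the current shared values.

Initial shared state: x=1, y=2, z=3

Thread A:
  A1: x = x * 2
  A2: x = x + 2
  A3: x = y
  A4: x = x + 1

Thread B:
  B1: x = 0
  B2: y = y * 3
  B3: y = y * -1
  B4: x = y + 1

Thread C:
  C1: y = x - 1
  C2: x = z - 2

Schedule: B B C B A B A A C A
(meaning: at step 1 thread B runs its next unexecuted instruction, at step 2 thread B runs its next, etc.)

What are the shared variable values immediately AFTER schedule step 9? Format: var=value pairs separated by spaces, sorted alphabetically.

Step 1: thread B executes B1 (x = 0). Shared: x=0 y=2 z=3. PCs: A@0 B@1 C@0
Step 2: thread B executes B2 (y = y * 3). Shared: x=0 y=6 z=3. PCs: A@0 B@2 C@0
Step 3: thread C executes C1 (y = x - 1). Shared: x=0 y=-1 z=3. PCs: A@0 B@2 C@1
Step 4: thread B executes B3 (y = y * -1). Shared: x=0 y=1 z=3. PCs: A@0 B@3 C@1
Step 5: thread A executes A1 (x = x * 2). Shared: x=0 y=1 z=3. PCs: A@1 B@3 C@1
Step 6: thread B executes B4 (x = y + 1). Shared: x=2 y=1 z=3. PCs: A@1 B@4 C@1
Step 7: thread A executes A2 (x = x + 2). Shared: x=4 y=1 z=3. PCs: A@2 B@4 C@1
Step 8: thread A executes A3 (x = y). Shared: x=1 y=1 z=3. PCs: A@3 B@4 C@1
Step 9: thread C executes C2 (x = z - 2). Shared: x=1 y=1 z=3. PCs: A@3 B@4 C@2

Answer: x=1 y=1 z=3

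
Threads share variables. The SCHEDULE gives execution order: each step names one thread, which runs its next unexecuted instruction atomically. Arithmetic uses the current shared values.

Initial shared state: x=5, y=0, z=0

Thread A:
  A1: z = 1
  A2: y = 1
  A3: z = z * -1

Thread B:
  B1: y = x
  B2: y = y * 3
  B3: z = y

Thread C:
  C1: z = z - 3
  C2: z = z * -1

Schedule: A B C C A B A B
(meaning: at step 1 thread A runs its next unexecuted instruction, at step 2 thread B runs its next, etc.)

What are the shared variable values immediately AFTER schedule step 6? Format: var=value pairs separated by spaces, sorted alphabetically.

Answer: x=5 y=3 z=2

Derivation:
Step 1: thread A executes A1 (z = 1). Shared: x=5 y=0 z=1. PCs: A@1 B@0 C@0
Step 2: thread B executes B1 (y = x). Shared: x=5 y=5 z=1. PCs: A@1 B@1 C@0
Step 3: thread C executes C1 (z = z - 3). Shared: x=5 y=5 z=-2. PCs: A@1 B@1 C@1
Step 4: thread C executes C2 (z = z * -1). Shared: x=5 y=5 z=2. PCs: A@1 B@1 C@2
Step 5: thread A executes A2 (y = 1). Shared: x=5 y=1 z=2. PCs: A@2 B@1 C@2
Step 6: thread B executes B2 (y = y * 3). Shared: x=5 y=3 z=2. PCs: A@2 B@2 C@2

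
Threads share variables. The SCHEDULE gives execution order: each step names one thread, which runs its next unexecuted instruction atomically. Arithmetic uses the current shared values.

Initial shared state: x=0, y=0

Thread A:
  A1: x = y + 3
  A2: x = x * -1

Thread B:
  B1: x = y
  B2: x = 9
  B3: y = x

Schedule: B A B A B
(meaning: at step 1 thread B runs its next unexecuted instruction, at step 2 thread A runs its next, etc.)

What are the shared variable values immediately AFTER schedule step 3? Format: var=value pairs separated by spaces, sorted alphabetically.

Step 1: thread B executes B1 (x = y). Shared: x=0 y=0. PCs: A@0 B@1
Step 2: thread A executes A1 (x = y + 3). Shared: x=3 y=0. PCs: A@1 B@1
Step 3: thread B executes B2 (x = 9). Shared: x=9 y=0. PCs: A@1 B@2

Answer: x=9 y=0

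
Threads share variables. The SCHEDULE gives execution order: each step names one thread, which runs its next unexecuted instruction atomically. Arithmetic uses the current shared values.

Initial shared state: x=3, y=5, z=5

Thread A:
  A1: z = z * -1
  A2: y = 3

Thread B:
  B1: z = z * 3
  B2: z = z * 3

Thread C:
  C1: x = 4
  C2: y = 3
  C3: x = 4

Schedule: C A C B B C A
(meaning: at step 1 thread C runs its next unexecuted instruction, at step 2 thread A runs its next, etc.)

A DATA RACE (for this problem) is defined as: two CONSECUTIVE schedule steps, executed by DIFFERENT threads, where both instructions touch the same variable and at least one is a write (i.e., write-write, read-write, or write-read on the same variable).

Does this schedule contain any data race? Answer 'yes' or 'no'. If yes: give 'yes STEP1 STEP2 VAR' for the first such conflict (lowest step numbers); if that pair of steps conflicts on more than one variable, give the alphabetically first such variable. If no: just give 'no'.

Steps 1,2: C(r=-,w=x) vs A(r=z,w=z). No conflict.
Steps 2,3: A(r=z,w=z) vs C(r=-,w=y). No conflict.
Steps 3,4: C(r=-,w=y) vs B(r=z,w=z). No conflict.
Steps 4,5: same thread (B). No race.
Steps 5,6: B(r=z,w=z) vs C(r=-,w=x). No conflict.
Steps 6,7: C(r=-,w=x) vs A(r=-,w=y). No conflict.

Answer: no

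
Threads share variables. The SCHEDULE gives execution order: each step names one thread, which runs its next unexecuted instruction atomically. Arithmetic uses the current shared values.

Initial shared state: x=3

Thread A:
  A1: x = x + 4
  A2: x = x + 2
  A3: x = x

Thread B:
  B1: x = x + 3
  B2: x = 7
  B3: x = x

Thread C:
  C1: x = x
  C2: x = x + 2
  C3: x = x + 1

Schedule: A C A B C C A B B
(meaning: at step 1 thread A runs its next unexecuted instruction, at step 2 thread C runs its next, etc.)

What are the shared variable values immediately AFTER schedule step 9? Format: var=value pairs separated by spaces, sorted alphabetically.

Step 1: thread A executes A1 (x = x + 4). Shared: x=7. PCs: A@1 B@0 C@0
Step 2: thread C executes C1 (x = x). Shared: x=7. PCs: A@1 B@0 C@1
Step 3: thread A executes A2 (x = x + 2). Shared: x=9. PCs: A@2 B@0 C@1
Step 4: thread B executes B1 (x = x + 3). Shared: x=12. PCs: A@2 B@1 C@1
Step 5: thread C executes C2 (x = x + 2). Shared: x=14. PCs: A@2 B@1 C@2
Step 6: thread C executes C3 (x = x + 1). Shared: x=15. PCs: A@2 B@1 C@3
Step 7: thread A executes A3 (x = x). Shared: x=15. PCs: A@3 B@1 C@3
Step 8: thread B executes B2 (x = 7). Shared: x=7. PCs: A@3 B@2 C@3
Step 9: thread B executes B3 (x = x). Shared: x=7. PCs: A@3 B@3 C@3

Answer: x=7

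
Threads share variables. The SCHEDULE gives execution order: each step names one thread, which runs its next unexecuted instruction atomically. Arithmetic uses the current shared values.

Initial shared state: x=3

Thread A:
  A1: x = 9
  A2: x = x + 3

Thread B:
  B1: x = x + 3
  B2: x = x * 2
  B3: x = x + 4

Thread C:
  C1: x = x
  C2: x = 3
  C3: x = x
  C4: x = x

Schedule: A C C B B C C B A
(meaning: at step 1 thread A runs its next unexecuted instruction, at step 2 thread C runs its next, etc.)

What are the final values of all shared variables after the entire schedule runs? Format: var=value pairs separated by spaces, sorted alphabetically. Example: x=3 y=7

Answer: x=19

Derivation:
Step 1: thread A executes A1 (x = 9). Shared: x=9. PCs: A@1 B@0 C@0
Step 2: thread C executes C1 (x = x). Shared: x=9. PCs: A@1 B@0 C@1
Step 3: thread C executes C2 (x = 3). Shared: x=3. PCs: A@1 B@0 C@2
Step 4: thread B executes B1 (x = x + 3). Shared: x=6. PCs: A@1 B@1 C@2
Step 5: thread B executes B2 (x = x * 2). Shared: x=12. PCs: A@1 B@2 C@2
Step 6: thread C executes C3 (x = x). Shared: x=12. PCs: A@1 B@2 C@3
Step 7: thread C executes C4 (x = x). Shared: x=12. PCs: A@1 B@2 C@4
Step 8: thread B executes B3 (x = x + 4). Shared: x=16. PCs: A@1 B@3 C@4
Step 9: thread A executes A2 (x = x + 3). Shared: x=19. PCs: A@2 B@3 C@4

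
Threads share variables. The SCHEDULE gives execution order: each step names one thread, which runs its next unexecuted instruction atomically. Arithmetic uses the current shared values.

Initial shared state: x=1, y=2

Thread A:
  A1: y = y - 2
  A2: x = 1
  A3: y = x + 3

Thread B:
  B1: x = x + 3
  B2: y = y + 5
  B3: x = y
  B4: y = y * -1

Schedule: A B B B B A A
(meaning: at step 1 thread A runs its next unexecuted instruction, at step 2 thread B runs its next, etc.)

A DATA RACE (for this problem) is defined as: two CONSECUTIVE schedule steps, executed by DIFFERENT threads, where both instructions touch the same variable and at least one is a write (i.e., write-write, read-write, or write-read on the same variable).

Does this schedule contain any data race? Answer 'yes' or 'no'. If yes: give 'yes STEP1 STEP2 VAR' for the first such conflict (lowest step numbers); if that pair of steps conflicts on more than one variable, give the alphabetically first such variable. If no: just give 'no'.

Answer: no

Derivation:
Steps 1,2: A(r=y,w=y) vs B(r=x,w=x). No conflict.
Steps 2,3: same thread (B). No race.
Steps 3,4: same thread (B). No race.
Steps 4,5: same thread (B). No race.
Steps 5,6: B(r=y,w=y) vs A(r=-,w=x). No conflict.
Steps 6,7: same thread (A). No race.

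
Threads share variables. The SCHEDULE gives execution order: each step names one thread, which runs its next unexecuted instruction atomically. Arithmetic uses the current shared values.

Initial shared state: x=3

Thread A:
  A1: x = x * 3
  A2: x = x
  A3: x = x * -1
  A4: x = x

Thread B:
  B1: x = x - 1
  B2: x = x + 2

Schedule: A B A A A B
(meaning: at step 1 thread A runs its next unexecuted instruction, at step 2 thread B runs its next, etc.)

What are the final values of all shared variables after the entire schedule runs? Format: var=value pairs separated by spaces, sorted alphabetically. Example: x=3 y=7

Step 1: thread A executes A1 (x = x * 3). Shared: x=9. PCs: A@1 B@0
Step 2: thread B executes B1 (x = x - 1). Shared: x=8. PCs: A@1 B@1
Step 3: thread A executes A2 (x = x). Shared: x=8. PCs: A@2 B@1
Step 4: thread A executes A3 (x = x * -1). Shared: x=-8. PCs: A@3 B@1
Step 5: thread A executes A4 (x = x). Shared: x=-8. PCs: A@4 B@1
Step 6: thread B executes B2 (x = x + 2). Shared: x=-6. PCs: A@4 B@2

Answer: x=-6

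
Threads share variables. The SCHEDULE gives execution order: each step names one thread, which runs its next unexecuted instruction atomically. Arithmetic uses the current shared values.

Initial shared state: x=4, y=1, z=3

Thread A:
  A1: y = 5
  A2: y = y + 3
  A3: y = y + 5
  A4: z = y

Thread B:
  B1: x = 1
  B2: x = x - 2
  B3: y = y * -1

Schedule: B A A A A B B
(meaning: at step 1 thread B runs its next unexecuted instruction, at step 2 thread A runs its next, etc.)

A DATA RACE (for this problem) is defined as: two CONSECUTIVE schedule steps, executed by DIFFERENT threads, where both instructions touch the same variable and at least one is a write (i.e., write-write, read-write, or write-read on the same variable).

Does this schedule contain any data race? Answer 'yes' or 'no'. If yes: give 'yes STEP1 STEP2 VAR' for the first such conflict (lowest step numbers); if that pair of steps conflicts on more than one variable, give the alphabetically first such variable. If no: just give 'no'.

Answer: no

Derivation:
Steps 1,2: B(r=-,w=x) vs A(r=-,w=y). No conflict.
Steps 2,3: same thread (A). No race.
Steps 3,4: same thread (A). No race.
Steps 4,5: same thread (A). No race.
Steps 5,6: A(r=y,w=z) vs B(r=x,w=x). No conflict.
Steps 6,7: same thread (B). No race.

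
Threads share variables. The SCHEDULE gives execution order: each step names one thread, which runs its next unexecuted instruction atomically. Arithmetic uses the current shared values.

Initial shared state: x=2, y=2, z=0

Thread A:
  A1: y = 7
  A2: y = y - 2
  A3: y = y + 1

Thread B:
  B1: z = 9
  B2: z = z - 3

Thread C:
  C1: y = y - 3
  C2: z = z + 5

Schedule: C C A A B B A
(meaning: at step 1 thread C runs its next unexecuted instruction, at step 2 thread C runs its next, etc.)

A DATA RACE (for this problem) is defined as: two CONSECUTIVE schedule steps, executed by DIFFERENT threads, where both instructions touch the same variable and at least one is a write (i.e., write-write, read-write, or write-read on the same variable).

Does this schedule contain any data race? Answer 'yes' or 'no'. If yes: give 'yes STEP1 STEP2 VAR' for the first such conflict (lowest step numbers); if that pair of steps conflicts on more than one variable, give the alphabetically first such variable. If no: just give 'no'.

Answer: no

Derivation:
Steps 1,2: same thread (C). No race.
Steps 2,3: C(r=z,w=z) vs A(r=-,w=y). No conflict.
Steps 3,4: same thread (A). No race.
Steps 4,5: A(r=y,w=y) vs B(r=-,w=z). No conflict.
Steps 5,6: same thread (B). No race.
Steps 6,7: B(r=z,w=z) vs A(r=y,w=y). No conflict.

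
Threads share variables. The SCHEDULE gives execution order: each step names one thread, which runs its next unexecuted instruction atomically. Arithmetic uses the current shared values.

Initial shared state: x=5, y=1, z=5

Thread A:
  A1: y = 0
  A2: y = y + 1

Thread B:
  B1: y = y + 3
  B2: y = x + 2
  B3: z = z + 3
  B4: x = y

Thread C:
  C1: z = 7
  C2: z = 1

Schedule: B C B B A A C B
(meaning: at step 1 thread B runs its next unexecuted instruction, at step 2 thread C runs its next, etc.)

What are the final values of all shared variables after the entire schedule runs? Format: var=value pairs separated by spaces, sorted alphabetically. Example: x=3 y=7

Answer: x=1 y=1 z=1

Derivation:
Step 1: thread B executes B1 (y = y + 3). Shared: x=5 y=4 z=5. PCs: A@0 B@1 C@0
Step 2: thread C executes C1 (z = 7). Shared: x=5 y=4 z=7. PCs: A@0 B@1 C@1
Step 3: thread B executes B2 (y = x + 2). Shared: x=5 y=7 z=7. PCs: A@0 B@2 C@1
Step 4: thread B executes B3 (z = z + 3). Shared: x=5 y=7 z=10. PCs: A@0 B@3 C@1
Step 5: thread A executes A1 (y = 0). Shared: x=5 y=0 z=10. PCs: A@1 B@3 C@1
Step 6: thread A executes A2 (y = y + 1). Shared: x=5 y=1 z=10. PCs: A@2 B@3 C@1
Step 7: thread C executes C2 (z = 1). Shared: x=5 y=1 z=1. PCs: A@2 B@3 C@2
Step 8: thread B executes B4 (x = y). Shared: x=1 y=1 z=1. PCs: A@2 B@4 C@2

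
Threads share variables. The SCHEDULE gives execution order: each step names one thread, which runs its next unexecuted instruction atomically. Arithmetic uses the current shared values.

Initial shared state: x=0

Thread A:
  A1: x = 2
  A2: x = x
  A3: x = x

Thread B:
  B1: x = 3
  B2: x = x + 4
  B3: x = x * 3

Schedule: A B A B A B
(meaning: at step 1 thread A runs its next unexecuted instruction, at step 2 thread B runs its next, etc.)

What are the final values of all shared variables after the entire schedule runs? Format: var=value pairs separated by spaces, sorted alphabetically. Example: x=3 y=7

Step 1: thread A executes A1 (x = 2). Shared: x=2. PCs: A@1 B@0
Step 2: thread B executes B1 (x = 3). Shared: x=3. PCs: A@1 B@1
Step 3: thread A executes A2 (x = x). Shared: x=3. PCs: A@2 B@1
Step 4: thread B executes B2 (x = x + 4). Shared: x=7. PCs: A@2 B@2
Step 5: thread A executes A3 (x = x). Shared: x=7. PCs: A@3 B@2
Step 6: thread B executes B3 (x = x * 3). Shared: x=21. PCs: A@3 B@3

Answer: x=21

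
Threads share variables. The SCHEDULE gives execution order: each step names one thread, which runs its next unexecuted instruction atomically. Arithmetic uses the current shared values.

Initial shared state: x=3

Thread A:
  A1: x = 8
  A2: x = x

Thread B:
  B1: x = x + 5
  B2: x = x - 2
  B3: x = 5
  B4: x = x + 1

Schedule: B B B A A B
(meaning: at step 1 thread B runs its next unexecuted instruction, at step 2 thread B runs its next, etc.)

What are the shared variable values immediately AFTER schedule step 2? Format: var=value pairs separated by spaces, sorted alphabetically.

Answer: x=6

Derivation:
Step 1: thread B executes B1 (x = x + 5). Shared: x=8. PCs: A@0 B@1
Step 2: thread B executes B2 (x = x - 2). Shared: x=6. PCs: A@0 B@2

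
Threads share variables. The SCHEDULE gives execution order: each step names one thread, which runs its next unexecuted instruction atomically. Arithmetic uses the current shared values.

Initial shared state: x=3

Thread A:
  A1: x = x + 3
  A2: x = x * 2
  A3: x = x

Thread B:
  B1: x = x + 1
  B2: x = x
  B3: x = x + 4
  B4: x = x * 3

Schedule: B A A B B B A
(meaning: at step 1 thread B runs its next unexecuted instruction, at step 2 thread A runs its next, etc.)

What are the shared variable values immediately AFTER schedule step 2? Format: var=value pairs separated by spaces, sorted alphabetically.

Answer: x=7

Derivation:
Step 1: thread B executes B1 (x = x + 1). Shared: x=4. PCs: A@0 B@1
Step 2: thread A executes A1 (x = x + 3). Shared: x=7. PCs: A@1 B@1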